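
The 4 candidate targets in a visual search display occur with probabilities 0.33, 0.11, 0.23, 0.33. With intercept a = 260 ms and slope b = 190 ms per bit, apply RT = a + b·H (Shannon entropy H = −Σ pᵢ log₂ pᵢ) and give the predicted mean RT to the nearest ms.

620 ms

Entropy contributions −pᵢ log₂ pᵢ: 0.5278, 0.3503, 0.4877, 0.5278; sum H = 1.8936 bits.
RT = a + bH = 260 + 190·1.8936 = 619.78 ms.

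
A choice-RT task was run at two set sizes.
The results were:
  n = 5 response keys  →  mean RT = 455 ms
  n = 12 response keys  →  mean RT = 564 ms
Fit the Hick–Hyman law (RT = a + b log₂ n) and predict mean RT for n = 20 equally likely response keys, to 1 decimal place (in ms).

627.6 ms

RT is linear in log₂ n, so two points fix the line:
  b = (564 − 455) / (log₂ 12 − log₂ 5) = 109 / (3.5850 − 2.3219) = 86.300 ms/bit
  a = 455 − 86.300 × 2.3219 = 254.617 ms
Then RT(20) = 254.617 + 86.300 × log₂ 20 = 254.617 + 86.300 × 4.3219 ≈ 627.600 ms.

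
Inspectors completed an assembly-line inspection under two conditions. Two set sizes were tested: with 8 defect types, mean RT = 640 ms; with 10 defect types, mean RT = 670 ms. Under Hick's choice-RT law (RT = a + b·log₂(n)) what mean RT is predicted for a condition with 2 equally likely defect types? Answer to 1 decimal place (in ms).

With log₂ n on the abscissa the relation is linear; from the two conditions:
  b = (670 − 640) / (log₂ 10 − log₂ 8) = 30 / (3.3219 − 3) = 93.189 ms/bit
  a = 640 − 93.189 × 3 = 360.434 ms
Then RT(2) = 360.434 + 93.189 × log₂ 2 = 360.434 + 93.189 × 1 ≈ 453.623 ms.

453.6 ms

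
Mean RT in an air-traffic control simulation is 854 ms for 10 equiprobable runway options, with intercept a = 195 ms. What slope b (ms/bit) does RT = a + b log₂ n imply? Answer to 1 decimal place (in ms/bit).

10 alternatives carry log₂ 10 = 3.3219 bits; the choice cost is 854 − 195 = 659 ms, so b = 659/3.3219 = 198.379 ms/bit.

198.4 ms/bit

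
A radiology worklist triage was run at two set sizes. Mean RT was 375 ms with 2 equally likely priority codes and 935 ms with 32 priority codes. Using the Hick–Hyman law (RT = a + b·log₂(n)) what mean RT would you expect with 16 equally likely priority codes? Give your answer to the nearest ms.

With log₂ n on the abscissa the relation is linear; from the two conditions:
  b = (935 − 375) / (log₂ 32 − log₂ 2) = 560 / (5 − 1) = 140 ms/bit
  a = 375 − 140 × 1 = 235 ms
Then RT(16) = 235 + 140 × log₂ 16 = 235 + 140 × 4 ≈ 795.000 ms.

795 ms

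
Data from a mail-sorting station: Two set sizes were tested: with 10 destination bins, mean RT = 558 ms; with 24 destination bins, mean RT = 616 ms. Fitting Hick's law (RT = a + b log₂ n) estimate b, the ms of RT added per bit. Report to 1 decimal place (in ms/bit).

45.9 ms/bit

Slope: b = (616 − 558) / (log₂ 24 − log₂ 10) = 58/1.2630 = 45.921 ms/bit.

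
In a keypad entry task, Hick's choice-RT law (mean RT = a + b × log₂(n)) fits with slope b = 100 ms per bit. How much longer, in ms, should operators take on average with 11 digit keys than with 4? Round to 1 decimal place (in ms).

145.9 ms

The intercept a cancels: ΔRT = b·(log₂ n₂ − log₂ n₁) = b·log₂(n₂/n₁).
log₂(11) − log₂(4) = 3.4594 − 2 = 1.4594.
ΔRT = 100 × 1.4594 = 145.943 ms.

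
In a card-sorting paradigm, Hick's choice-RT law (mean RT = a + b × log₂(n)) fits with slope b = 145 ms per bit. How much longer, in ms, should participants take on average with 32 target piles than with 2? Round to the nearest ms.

580 ms

ΔRT = (a + b log₂ n₂) − (a + b log₂ n₁) = b·(log₂ n₂ − log₂ n₁).
log₂(32) − log₂(2) = log₂(32/2) = log₂(16) = 4.
ΔRT = 145 × 4.0000 = 580.000 ms.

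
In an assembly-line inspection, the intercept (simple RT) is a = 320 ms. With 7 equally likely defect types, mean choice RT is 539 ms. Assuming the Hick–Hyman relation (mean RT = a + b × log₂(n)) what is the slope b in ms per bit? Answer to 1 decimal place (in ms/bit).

78.0 ms/bit

b = (539 − 320) / log₂(7) = 219 / 2.8074 = 78.009 ms/bit.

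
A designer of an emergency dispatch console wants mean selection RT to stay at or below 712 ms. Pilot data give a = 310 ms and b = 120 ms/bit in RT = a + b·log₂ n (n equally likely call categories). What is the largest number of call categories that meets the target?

Information budget: (712 − 310)/120 = 3.3500 bits, so n ≤ 2^3.3500 = 10.196 → at most 10.

10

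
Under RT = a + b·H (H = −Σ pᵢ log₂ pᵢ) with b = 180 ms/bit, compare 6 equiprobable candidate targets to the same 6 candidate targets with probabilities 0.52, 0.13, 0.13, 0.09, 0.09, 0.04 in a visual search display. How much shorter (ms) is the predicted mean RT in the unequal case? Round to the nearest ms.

Equiprobable entropy H₀ = log₂ 6 = 2.5850 bits.
Skewed entropy H = −Σ pᵢ log₂ pᵢ = 2.0669 bits.
ΔRT = b·(H₀ − H) = 180 × 0.5180 = 93.25 ms.

93 ms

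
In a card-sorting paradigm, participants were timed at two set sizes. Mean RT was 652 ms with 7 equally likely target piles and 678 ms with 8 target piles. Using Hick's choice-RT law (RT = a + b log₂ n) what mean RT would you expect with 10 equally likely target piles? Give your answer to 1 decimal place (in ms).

Fit slope and intercept:
  b = (678 − 652) / (log₂ 8 − log₂ 7) = 26 / (3 − 2.8074) = 134.963 ms/bit
  a = 652 − 134.963 × 2.8074 = 273.110 ms
Then RT(10) = 273.110 + 134.963 × log₂ 10 = 273.110 + 134.963 × 3.3219 ≈ 721.448 ms.

721.4 ms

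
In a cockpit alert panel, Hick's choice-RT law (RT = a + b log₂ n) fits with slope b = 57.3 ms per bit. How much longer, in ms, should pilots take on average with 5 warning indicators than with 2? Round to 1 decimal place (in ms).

75.7 ms

The intercept a cancels: ΔRT = b·(log₂ n₂ − log₂ n₁) = b·log₂(n₂/n₁).
log₂(5) − log₂(2) = 2.3219 − 1 = 1.3219.
ΔRT = 57.3 × 1.3219 = 75.746 ms.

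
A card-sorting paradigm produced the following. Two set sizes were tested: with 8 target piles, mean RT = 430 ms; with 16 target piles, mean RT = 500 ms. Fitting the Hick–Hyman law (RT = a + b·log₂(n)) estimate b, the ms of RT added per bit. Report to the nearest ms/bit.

The slope on a log₂ axis is (500 − 430) / (4 − 3) = 70 ms/bit.

70 ms/bit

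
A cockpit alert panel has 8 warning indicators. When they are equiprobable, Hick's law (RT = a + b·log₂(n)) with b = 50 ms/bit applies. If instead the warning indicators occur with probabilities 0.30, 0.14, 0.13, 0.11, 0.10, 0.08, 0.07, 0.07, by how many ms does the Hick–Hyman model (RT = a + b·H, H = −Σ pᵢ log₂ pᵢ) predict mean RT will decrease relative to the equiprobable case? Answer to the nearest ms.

9 ms

The RT saving is b·ΔH. Equiprobable H₀ = log₂(8) = 3.0000 bits; with the given probabilities H = 2.8119 bits.
b·(H₀ − H) = 50 × (3.0000 − 2.8119) = 9.40 ms.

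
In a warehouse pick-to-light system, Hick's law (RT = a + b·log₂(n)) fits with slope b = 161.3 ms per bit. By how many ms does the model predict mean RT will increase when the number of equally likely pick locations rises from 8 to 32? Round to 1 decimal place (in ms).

The intercept a cancels: ΔRT = b·(log₂ n₂ − log₂ n₁) = b·log₂(n₂/n₁).
log₂(32) − log₂(8) = log₂(32/8) = log₂(4) = 2.
ΔRT = 161.3 × 2.0000 = 322.600 ms.

322.6 ms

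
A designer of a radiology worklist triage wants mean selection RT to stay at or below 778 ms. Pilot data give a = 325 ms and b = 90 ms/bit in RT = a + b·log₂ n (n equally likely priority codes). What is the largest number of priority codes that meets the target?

32

Set 325 + 90·log₂ n ≤ 778 → log₂ n ≤ (778 − 325)/90 = 5.0333.
So n ≤ 2^5.0333 = 32.748; the largest integer n is 32.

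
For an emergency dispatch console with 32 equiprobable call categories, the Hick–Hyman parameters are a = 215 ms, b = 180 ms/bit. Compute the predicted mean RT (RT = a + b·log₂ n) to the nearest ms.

log₂(32) = 5 bits, so RT = 215 + 180 × 5 ≈ 1115.000 ms.

1115 ms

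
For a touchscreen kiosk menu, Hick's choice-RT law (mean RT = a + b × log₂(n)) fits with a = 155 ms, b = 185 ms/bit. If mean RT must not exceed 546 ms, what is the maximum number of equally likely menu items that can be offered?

185·log₂ n ≤ 546 − 155 = 391, giving log₂ n ≤ 2.1135 and n ≤ 4.327. The largest whole number is 4.

4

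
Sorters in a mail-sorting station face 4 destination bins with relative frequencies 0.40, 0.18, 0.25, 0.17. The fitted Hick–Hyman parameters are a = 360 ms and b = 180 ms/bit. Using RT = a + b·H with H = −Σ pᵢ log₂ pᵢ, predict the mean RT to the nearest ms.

704 ms

H = 0.40·log₂(1/0.40) + 0.18·log₂(1/0.18) + 0.25·log₂(1/0.25) + 0.17·log₂(1/0.17) = 1.9087 bits.
RT = 360 + 180 × 1.9087 = 703.56 ms.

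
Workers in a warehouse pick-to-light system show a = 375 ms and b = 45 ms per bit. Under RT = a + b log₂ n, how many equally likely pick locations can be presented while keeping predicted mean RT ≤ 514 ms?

Set 375 + 45·log₂ n ≤ 514 → log₂ n ≤ (514 − 375)/45 = 3.0889.
So n ≤ 2^3.0889 = 8.508; the largest integer n is 8.

8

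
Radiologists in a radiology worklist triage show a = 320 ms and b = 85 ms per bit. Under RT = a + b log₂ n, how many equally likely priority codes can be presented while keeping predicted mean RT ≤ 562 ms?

7

85·log₂ n ≤ 562 − 320 = 242, giving log₂ n ≤ 2.8471 and n ≤ 7.195. The largest whole number is 7.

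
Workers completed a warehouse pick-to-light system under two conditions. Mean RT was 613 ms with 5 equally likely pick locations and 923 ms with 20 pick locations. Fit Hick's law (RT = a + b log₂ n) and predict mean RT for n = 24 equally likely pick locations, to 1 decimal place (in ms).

963.8 ms

Solve the two-equation system in a and b:
  b = (923 − 613) / (log₂ 20 − log₂ 5) = 310 / (4.3219 − 2.3219) = 155.000 ms/bit
  a = 613 − 155.000 × 2.3219 = 253.101 ms
Then RT(24) = 253.101 + 155.000 × log₂ 24 = 253.101 + 155.000 × 4.5850 ≈ 963.770 ms.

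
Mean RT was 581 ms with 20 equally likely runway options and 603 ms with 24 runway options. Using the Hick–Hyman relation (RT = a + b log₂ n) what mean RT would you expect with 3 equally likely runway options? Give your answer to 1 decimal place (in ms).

352.1 ms

With log₂ n on the abscissa the relation is linear; from the two conditions:
  b = (603 − 581) / (log₂ 24 − log₂ 20) = 22 / (4.5850 − 4.3219) = 83.639 ms/bit
  a = 581 − 83.639 × 4.3219 = 219.517 ms
Then RT(3) = 219.517 + 83.639 × log₂ 3 = 219.517 + 83.639 × 1.5850 ≈ 352.082 ms.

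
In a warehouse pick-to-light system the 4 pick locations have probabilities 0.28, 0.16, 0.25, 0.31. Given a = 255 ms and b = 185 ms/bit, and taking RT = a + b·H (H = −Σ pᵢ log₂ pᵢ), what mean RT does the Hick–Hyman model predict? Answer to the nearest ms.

618 ms

Entropy contributions −pᵢ log₂ pᵢ: 0.5142, 0.4230, 0.5000, 0.5238; sum H = 1.9610 bits.
RT = a + bH = 255 + 185·1.9610 = 617.79 ms.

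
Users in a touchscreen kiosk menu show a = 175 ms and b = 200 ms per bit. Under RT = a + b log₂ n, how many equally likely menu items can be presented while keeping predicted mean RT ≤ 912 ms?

12

Information budget: (912 − 175)/200 = 3.6850 bits, so n ≤ 2^3.6850 = 12.862 → at most 12.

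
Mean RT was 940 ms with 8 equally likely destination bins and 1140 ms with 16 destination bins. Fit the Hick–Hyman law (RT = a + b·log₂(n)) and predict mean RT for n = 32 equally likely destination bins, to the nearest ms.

With log₂ n on the abscissa the relation is linear; from the two conditions:
  b = (1140 − 940) / (log₂ 16 − log₂ 8) = 200 / (4 − 3) = 200 ms/bit
  a = 940 − 200 × 3 = 340 ms
Then RT(32) = 340 + 200 × log₂ 32 = 340 + 200 × 5 ≈ 1340.000 ms.

1340 ms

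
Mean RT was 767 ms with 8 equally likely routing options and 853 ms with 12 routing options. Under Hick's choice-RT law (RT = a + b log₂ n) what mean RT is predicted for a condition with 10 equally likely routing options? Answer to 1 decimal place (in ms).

814.3 ms

RT is linear in log₂ n, so two points fix the line:
  b = (853 − 767) / (log₂ 12 − log₂ 8) = 86 / (3.5850 − 3) = 147.018 ms/bit
  a = 767 − 147.018 × 3 = 325.946 ms
Then RT(10) = 325.946 + 147.018 × log₂ 10 = 325.946 + 147.018 × 3.3219 ≈ 814.329 ms.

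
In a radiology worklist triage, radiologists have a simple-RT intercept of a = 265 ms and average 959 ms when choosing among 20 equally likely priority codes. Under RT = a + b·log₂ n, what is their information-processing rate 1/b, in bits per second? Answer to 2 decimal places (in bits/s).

6.23 bits/s

b = (959 − 265)/log₂ 20 = 694/4.3219 = 160.576 ms per bit = 0.16058 s/bit; the reciprocal is 6.228 bits/s.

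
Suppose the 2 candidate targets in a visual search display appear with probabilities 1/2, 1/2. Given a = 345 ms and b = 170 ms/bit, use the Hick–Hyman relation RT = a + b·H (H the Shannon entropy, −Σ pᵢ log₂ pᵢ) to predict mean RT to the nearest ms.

515 ms

Each term −pᵢ log₂ pᵢ: 0.5·1 + 0.5·1; summed, H = 1.000 bits.
Mean RT = a + bH = 345 + 170·1.000 = 515.00 ms.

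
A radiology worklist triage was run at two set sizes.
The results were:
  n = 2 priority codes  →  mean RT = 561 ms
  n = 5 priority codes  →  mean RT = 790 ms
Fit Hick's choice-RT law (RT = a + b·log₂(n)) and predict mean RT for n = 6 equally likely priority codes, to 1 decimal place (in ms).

Solve the two-equation system in a and b:
  b = (790 − 561) / (log₂ 5 − log₂ 2) = 229 / (2.3219 − 1) = 173.232 ms/bit
  a = 561 − 173.232 × 1 = 387.768 ms
Then RT(6) = 387.768 + 173.232 × log₂ 6 = 387.768 + 173.232 × 2.5850 ≈ 835.566 ms.

835.6 ms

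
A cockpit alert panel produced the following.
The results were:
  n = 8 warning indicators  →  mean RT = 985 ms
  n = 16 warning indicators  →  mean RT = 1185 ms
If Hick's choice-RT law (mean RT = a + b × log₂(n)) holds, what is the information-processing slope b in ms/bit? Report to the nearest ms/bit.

b = (RT₂ − RT₁)/(log₂ n₂ − log₂ n₁) = (1185 − 985)/(4 − 3) = 200 ms/bit.

200 ms/bit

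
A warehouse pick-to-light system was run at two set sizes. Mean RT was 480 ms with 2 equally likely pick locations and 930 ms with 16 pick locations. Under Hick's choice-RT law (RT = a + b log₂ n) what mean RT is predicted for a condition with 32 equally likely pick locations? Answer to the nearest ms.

Fit slope and intercept:
  b = (930 − 480) / (log₂ 16 − log₂ 2) = 450 / (4 − 1) = 150 ms/bit
  a = 480 − 150 × 1 = 330 ms
Then RT(32) = 330 + 150 × log₂ 32 = 330 + 150 × 5 ≈ 1080.000 ms.

1080 ms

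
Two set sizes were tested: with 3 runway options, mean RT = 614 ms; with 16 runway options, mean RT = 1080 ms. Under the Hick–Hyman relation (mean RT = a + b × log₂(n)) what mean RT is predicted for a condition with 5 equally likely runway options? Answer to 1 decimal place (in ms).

756.2 ms

RT is linear in log₂ n, so two points fix the line:
  b = (1080 − 614) / (log₂ 16 − log₂ 3) = 466 / (4 − 1.5850) = 192.958 ms/bit
  a = 614 − 192.958 × 1.5850 = 308.169 ms
Then RT(5) = 308.169 + 192.958 × log₂ 5 = 308.169 + 192.958 × 2.3219 ≈ 756.203 ms.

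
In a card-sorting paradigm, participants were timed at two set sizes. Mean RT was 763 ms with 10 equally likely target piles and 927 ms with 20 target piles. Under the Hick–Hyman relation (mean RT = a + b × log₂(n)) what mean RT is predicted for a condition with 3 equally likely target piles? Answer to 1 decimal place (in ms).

478.1 ms

RT is linear in log₂ n, so two points fix the line:
  b = (927 − 763) / (log₂ 20 − log₂ 10) = 164 / (4.3219 − 3.3219) = 164.000 ms/bit
  a = 763 − 164.000 × 3.3219 = 218.204 ms
Then RT(3) = 218.204 + 164.000 × log₂ 3 = 218.204 + 164.000 × 1.5850 ≈ 478.138 ms.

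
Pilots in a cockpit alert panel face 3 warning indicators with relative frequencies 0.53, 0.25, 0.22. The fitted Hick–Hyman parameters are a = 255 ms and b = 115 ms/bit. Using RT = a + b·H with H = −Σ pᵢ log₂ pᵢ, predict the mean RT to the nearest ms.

424 ms

H = 0.53·log₂(1/0.53) + 0.25·log₂(1/0.25) + 0.22·log₂(1/0.22) = 1.4660 bits.
RT = 255 + 115 × 1.4660 = 423.59 ms.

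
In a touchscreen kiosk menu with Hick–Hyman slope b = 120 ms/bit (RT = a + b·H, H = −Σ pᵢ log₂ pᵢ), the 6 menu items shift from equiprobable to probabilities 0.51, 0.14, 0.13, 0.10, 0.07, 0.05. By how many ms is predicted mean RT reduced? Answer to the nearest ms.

Equiprobable entropy H₀ = log₂ 6 = 2.5850 bits.
Skewed entropy H = −Σ pᵢ log₂ pᵢ = 2.0920 bits.
ΔRT = b·(H₀ − H) = 120 × 0.4929 = 59.15 ms.

59 ms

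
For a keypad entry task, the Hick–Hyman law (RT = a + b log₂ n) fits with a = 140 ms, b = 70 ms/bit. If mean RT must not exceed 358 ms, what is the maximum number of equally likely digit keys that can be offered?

8

Set 140 + 70·log₂ n ≤ 358 → log₂ n ≤ (358 − 140)/70 = 3.1143.
So n ≤ 2^3.1143 = 8.660; the largest integer n is 8.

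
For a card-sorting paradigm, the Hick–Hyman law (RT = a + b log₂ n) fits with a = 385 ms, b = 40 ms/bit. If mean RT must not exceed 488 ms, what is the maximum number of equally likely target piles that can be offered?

5

40·log₂ n ≤ 488 − 385 = 103, giving log₂ n ≤ 2.5750 and n ≤ 5.959. The largest whole number is 5.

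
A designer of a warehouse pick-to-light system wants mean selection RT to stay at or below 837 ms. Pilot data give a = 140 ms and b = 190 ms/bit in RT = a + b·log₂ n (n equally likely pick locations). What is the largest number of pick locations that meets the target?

12

Set 140 + 190·log₂ n ≤ 837 → log₂ n ≤ (837 − 140)/190 = 3.6684.
So n ≤ 2^3.6684 = 12.715; the largest integer n is 12.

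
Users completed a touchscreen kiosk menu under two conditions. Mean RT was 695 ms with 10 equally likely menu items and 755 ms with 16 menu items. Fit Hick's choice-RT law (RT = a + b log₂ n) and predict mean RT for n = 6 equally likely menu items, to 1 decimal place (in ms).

629.8 ms

With log₂ n on the abscissa the relation is linear; from the two conditions:
  b = (755 − 695) / (log₂ 16 − log₂ 10) = 60 / (4 − 3.3219) = 88.486 ms/bit
  a = 695 − 88.486 × 3.3219 = 401.055 ms
Then RT(6) = 401.055 + 88.486 × log₂ 6 = 401.055 + 88.486 × 2.5850 ≈ 629.789 ms.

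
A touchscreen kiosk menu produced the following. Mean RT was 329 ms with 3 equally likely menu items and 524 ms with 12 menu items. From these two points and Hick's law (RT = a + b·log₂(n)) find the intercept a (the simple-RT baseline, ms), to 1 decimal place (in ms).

174.5 ms

The slope on a log₂ axis is (524 − 329) / (3.5850 − 1.5850) = 97.500 ms/bit.
a = RT₁ − b·log₂ n₁ = 329 − 97.500 × 1.5850 = 174.466 ms.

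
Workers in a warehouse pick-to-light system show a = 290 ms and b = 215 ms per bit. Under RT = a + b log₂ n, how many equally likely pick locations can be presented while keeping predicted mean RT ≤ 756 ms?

Information budget: (756 − 290)/215 = 2.1674 bits, so n ≤ 2^2.1674 = 4.492 → at most 4.

4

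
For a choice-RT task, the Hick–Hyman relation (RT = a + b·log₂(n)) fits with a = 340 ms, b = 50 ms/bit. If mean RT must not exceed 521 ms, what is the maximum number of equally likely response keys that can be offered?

12

Information budget: (521 − 340)/50 = 3.6200 bits, so n ≤ 2^3.6200 = 12.295 → at most 12.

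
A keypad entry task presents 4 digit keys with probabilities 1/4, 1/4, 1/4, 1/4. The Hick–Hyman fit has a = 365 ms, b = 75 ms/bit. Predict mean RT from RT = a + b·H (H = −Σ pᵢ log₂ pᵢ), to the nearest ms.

H = −Σ pᵢ log₂ pᵢ = 0.25·2 + 0.25·2 + 0.25·2 + 0.25·2 = 2.000 bits.
RT = 365 + 75 × 2.000 = 515.00 ms.

515 ms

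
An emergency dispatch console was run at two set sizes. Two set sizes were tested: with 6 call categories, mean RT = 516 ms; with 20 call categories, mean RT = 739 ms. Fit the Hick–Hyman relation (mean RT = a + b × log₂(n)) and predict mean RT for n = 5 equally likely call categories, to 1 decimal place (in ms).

482.2 ms

RT is linear in log₂ n, so two points fix the line:
  b = (739 − 516) / (log₂ 20 − log₂ 6) = 223 / (4.3219 − 2.5850) = 128.385 ms/bit
  a = 516 − 128.385 × 2.5850 = 184.130 ms
Then RT(5) = 184.130 + 128.385 × log₂ 5 = 184.130 + 128.385 × 2.3219 ≈ 482.230 ms.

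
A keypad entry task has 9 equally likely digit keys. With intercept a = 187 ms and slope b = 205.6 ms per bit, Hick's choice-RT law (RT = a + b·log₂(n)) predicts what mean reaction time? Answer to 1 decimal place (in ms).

log₂(9) = 3.1699 bits, so RT = 187 + 205.6 × 3.1699 ≈ 838.737 ms.

838.7 ms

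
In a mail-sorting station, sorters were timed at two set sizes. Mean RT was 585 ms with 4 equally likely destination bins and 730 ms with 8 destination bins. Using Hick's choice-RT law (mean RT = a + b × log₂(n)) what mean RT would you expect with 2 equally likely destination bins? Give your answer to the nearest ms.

With log₂ n on the abscissa the relation is linear; from the two conditions:
  b = (730 − 585) / (log₂ 8 − log₂ 4) = 145 / (3 − 2) = 145 ms/bit
  a = 585 − 145 × 2 = 295 ms
Then RT(2) = 295 + 145 × log₂ 2 = 295 + 145 × 1 ≈ 440.000 ms.

440 ms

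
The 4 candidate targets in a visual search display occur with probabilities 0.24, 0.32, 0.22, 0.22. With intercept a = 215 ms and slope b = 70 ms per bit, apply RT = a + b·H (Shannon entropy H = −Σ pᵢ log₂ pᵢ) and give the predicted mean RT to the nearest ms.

Entropy contributions −pᵢ log₂ pᵢ: 0.4941, 0.5260, 0.4806, 0.4806; sum H = 1.9813 bits.
RT = a + bH = 215 + 70·1.9813 = 353.69 ms.

354 ms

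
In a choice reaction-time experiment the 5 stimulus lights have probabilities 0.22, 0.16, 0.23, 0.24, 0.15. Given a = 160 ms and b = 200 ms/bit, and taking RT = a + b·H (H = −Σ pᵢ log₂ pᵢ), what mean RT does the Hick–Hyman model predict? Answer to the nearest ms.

619 ms

Entropy contributions −pᵢ log₂ pᵢ: 0.4806, 0.4230, 0.4877, 0.4941, 0.4105; sum H = 2.2959 bits.
RT = a + bH = 160 + 200·2.2959 = 619.19 ms.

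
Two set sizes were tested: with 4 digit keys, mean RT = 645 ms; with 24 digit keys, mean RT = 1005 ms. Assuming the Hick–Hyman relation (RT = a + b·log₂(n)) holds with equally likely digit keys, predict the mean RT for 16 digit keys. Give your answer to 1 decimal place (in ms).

Solve the two-equation system in a and b:
  b = (1005 − 645) / (log₂ 24 − log₂ 4) = 360 / (4.5850 − 2) = 139.267 ms/bit
  a = 645 − 139.267 × 2 = 366.466 ms
Then RT(16) = 366.466 + 139.267 × log₂ 16 = 366.466 + 139.267 × 4 ≈ 923.534 ms.

923.5 ms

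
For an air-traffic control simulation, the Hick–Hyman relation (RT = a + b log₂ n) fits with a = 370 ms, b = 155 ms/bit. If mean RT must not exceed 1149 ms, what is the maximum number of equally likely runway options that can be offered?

155·log₂ n ≤ 1149 − 370 = 779, giving log₂ n ≤ 5.0258 and n ≤ 32.578. The largest whole number is 32.

32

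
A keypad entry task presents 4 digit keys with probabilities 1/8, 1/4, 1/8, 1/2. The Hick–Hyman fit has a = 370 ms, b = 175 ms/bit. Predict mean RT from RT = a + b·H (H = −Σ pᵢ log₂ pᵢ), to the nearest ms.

Each term −pᵢ log₂ pᵢ: 0.125·3 + 0.25·2 + 0.125·3 + 0.5·1; summed, H = 1.750 bits.
Mean RT = a + bH = 370 + 175·1.750 = 676.25 ms.

676 ms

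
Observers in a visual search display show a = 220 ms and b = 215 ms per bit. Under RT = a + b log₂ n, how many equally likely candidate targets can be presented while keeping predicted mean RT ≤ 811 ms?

6

215·log₂ n ≤ 811 − 220 = 591, giving log₂ n ≤ 2.7488 and n ≤ 6.722. The largest whole number is 6.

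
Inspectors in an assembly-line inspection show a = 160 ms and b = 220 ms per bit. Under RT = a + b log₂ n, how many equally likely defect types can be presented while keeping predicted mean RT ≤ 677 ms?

5

220·log₂ n ≤ 677 − 160 = 517, giving log₂ n ≤ 2.3500 and n ≤ 5.098. The largest whole number is 5.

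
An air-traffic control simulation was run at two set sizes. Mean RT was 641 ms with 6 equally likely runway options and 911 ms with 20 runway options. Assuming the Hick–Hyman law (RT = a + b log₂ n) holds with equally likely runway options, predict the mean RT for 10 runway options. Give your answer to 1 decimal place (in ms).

With log₂ n on the abscissa the relation is linear; from the two conditions:
  b = (911 − 641) / (log₂ 20 − log₂ 6) = 270 / (4.3219 − 2.5850) = 155.443 ms/bit
  a = 641 − 155.443 × 2.5850 = 239.184 ms
Then RT(10) = 239.184 + 155.443 × log₂ 10 = 239.184 + 155.443 × 3.3219 ≈ 755.557 ms.

755.6 ms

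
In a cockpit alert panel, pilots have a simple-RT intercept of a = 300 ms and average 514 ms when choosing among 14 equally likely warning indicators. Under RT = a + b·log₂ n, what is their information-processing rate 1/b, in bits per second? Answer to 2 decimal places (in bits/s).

b = (514 − 300)/log₂ 14 = 214/3.8074 = 56.207 ms per bit = 0.05621 s/bit; the reciprocal is 17.791 bits/s.

17.79 bits/s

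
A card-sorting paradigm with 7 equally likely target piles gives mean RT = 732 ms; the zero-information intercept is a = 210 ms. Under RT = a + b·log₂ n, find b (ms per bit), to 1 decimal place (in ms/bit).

b = (732 − 210) / log₂(7) = 522 / 2.8074 = 185.940 ms/bit.

185.9 ms/bit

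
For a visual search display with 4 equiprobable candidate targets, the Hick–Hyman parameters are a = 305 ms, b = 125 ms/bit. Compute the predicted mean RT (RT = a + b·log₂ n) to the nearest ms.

log₂(4) = 2 bits, so RT = 305 + 125 × 2 ≈ 555.000 ms.

555 ms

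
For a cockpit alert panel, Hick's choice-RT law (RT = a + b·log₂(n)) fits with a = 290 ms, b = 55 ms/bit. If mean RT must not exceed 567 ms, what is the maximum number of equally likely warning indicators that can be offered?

32

55·log₂ n ≤ 567 − 290 = 277, giving log₂ n ≤ 5.0364 and n ≤ 32.817. The largest whole number is 32.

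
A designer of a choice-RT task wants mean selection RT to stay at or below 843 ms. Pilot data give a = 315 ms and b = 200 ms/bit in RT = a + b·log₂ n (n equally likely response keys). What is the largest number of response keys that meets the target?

Set 315 + 200·log₂ n ≤ 843 → log₂ n ≤ (843 − 315)/200 = 2.6400.
So n ≤ 2^2.6400 = 6.233; the largest integer n is 6.

6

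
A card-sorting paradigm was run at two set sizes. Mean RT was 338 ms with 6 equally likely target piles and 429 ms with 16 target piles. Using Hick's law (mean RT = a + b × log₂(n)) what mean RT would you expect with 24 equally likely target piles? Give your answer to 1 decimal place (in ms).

Solve the two-equation system in a and b:
  b = (429 − 338) / (log₂ 16 − log₂ 6) = 91 / (4 − 2.5850) = 64.309 ms/bit
  a = 338 − 64.309 × 2.5850 = 171.763 ms
Then RT(24) = 171.763 + 64.309 × log₂ 24 = 171.763 + 64.309 × 4.5850 ≈ 466.618 ms.

466.6 ms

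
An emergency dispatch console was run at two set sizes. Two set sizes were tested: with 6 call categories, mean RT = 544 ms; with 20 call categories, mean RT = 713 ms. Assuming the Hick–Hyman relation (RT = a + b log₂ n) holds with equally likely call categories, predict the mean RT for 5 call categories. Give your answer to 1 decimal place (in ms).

518.4 ms

With log₂ n on the abscissa the relation is linear; from the two conditions:
  b = (713 − 544) / (log₂ 20 − log₂ 6) = 169 / (4.3219 − 2.5850) = 97.296 ms/bit
  a = 544 − 97.296 × 2.5850 = 292.493 ms
Then RT(5) = 292.493 + 97.296 × log₂ 5 = 292.493 + 97.296 × 2.3219 ≈ 518.408 ms.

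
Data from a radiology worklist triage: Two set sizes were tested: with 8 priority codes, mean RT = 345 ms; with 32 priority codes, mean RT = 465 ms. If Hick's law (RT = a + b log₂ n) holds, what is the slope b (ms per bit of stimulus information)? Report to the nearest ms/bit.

Slope: b = (465 − 345) / (log₂ 32 − log₂ 8) = 120/2.0000 = 60 ms/bit.

60 ms/bit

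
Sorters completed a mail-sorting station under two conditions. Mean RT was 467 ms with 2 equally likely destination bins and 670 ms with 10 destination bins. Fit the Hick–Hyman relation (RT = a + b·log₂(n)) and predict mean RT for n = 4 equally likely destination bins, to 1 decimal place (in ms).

RT is linear in log₂ n, so two points fix the line:
  b = (670 − 467) / (log₂ 10 − log₂ 2) = 203 / (3.3219 − 1) = 87.427 ms/bit
  a = 467 − 87.427 × 1 = 379.573 ms
Then RT(4) = 379.573 + 87.427 × log₂ 4 = 379.573 + 87.427 × 2 ≈ 554.427 ms.

554.4 ms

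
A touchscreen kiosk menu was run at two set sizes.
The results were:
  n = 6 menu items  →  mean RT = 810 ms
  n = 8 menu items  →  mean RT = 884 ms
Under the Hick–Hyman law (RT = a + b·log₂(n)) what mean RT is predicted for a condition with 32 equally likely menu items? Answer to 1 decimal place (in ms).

1240.6 ms

Fit slope and intercept:
  b = (884 − 810) / (log₂ 8 − log₂ 6) = 74 / (3 − 2.5850) = 178.297 ms/bit
  a = 810 − 178.297 × 2.5850 = 349.109 ms
Then RT(32) = 349.109 + 178.297 × log₂ 32 = 349.109 + 178.297 × 5 ≈ 1240.594 ms.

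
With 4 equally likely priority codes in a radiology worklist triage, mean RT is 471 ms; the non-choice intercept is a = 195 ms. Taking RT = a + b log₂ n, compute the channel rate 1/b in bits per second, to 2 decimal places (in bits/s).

7.25 bits/s

Choice component = 471 − 195 = 276 ms over log₂(4) = 2 bits.
b = 276 / 2 = 138.000 ms/bit, so 1/b = 7.246 bits/s.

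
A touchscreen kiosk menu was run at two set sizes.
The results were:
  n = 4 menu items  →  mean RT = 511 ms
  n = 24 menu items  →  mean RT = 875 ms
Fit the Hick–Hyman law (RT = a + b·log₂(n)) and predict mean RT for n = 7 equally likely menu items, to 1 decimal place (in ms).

Fit slope and intercept:
  b = (875 − 511) / (log₂ 24 − log₂ 4) = 364 / (4.5850 − 2) = 140.814 ms/bit
  a = 511 − 140.814 × 2 = 229.371 ms
Then RT(7) = 229.371 + 140.814 × log₂ 7 = 229.371 + 140.814 × 2.8074 ≈ 624.687 ms.

624.7 ms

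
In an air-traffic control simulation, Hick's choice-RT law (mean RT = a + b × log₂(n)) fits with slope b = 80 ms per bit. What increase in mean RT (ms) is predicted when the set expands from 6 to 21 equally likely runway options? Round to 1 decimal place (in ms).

Only the slope matters, since a is common to both: ΔRT = b·log₂(n₂/n₁).
log₂(21) − log₂(6) = 4.3923 − 2.5850 = 1.8074.
ΔRT = 80 × 1.8074 = 144.588 ms.

144.6 ms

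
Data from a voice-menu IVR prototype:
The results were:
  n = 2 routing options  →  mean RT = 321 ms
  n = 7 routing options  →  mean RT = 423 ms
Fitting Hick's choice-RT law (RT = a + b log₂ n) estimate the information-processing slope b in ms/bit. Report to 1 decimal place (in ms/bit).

The slope on a log₂ axis is (423 − 321) / (2.8074 − 1) = 56.436 ms/bit.

56.4 ms/bit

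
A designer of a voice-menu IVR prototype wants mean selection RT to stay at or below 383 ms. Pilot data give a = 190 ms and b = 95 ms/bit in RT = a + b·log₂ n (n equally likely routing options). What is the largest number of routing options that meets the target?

4

Information budget: (383 − 190)/95 = 2.0316 bits, so n ≤ 2^2.0316 = 4.089 → at most 4.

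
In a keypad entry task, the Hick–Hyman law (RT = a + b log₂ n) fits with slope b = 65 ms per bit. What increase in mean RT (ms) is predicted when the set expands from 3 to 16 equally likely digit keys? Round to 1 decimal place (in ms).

Only the slope matters, since a is common to both: ΔRT = b·log₂(n₂/n₁).
log₂(16) − log₂(3) = 4 − 1.5850 = 2.4150.
ΔRT = 65 × 2.4150 = 156.977 ms.

157.0 ms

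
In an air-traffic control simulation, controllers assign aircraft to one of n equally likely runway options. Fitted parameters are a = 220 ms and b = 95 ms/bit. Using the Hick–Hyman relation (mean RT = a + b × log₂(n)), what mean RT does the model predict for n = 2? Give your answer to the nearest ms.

log₂(2) = 1 bits, so RT = 220 + 95 × 1 ≈ 315.000 ms.

315 ms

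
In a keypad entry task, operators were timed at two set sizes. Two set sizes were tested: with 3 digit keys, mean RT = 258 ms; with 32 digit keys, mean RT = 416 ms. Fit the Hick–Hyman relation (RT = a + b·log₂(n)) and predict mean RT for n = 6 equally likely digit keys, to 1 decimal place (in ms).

304.3 ms

Solve the two-equation system in a and b:
  b = (416 − 258) / (log₂ 32 − log₂ 3) = 158 / (5 − 1.5850) = 46.266 ms/bit
  a = 258 − 46.266 × 1.5850 = 184.670 ms
Then RT(6) = 184.670 + 46.266 × log₂ 6 = 184.670 + 46.266 × 2.5850 ≈ 304.266 ms.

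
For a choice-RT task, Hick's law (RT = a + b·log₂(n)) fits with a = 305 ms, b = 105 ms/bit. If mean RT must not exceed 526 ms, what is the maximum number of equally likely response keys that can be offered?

105·log₂ n ≤ 526 − 305 = 221, giving log₂ n ≤ 2.1048 and n ≤ 4.301. The largest whole number is 4.

4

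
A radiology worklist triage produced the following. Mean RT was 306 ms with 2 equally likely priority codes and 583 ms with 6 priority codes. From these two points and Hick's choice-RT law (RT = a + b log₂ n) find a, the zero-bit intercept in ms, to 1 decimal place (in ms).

Slope: b = (583 − 306) / (log₂ 6 − log₂ 2) = 277/1.5850 = 174.768 ms/bit.
a = RT₁ − b·log₂ n₁ = 306 − 174.768 × 1 = 131.232 ms.

131.2 ms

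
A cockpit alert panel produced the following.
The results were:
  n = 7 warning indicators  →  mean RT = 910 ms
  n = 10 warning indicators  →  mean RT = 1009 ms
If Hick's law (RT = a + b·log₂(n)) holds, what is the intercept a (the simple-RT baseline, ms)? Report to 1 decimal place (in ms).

b = (RT₂ − RT₁)/(log₂ n₂ − log₂ n₁) = (1009 − 910)/(3.3219 − 2.8074) = 192.392 ms/bit.
Intercept: a = 910 − 192.392·log₂(7) = 369.886 ms.

369.9 ms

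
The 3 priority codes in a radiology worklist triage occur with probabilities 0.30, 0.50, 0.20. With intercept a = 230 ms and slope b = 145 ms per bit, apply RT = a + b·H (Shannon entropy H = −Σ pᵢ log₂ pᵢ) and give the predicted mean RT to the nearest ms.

H = 0.30·log₂(1/0.30) + 0.50·log₂(1/0.50) + 0.20·log₂(1/0.20) = 1.4855 bits.
RT = 230 + 145 × 1.4855 = 445.39 ms.

445 ms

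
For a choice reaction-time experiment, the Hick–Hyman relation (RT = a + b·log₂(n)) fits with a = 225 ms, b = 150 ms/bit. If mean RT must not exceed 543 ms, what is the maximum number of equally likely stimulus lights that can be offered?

4

Set 225 + 150·log₂ n ≤ 543 → log₂ n ≤ (543 − 225)/150 = 2.1200.
So n ≤ 2^2.1200 = 4.347; the largest integer n is 4.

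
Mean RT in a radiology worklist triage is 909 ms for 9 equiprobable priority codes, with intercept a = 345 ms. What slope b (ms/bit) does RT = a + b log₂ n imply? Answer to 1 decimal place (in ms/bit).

177.9 ms/bit

9 alternatives carry log₂ 9 = 3.1699 bits; the choice cost is 909 − 345 = 564 ms, so b = 564/3.1699 = 177.922 ms/bit.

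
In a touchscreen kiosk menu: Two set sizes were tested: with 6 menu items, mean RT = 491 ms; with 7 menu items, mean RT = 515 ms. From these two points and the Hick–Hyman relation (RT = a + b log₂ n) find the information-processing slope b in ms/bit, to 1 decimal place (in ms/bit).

The slope on a log₂ axis is (515 − 491) / (2.8074 − 2.5850) = 107.917 ms/bit.

107.9 ms/bit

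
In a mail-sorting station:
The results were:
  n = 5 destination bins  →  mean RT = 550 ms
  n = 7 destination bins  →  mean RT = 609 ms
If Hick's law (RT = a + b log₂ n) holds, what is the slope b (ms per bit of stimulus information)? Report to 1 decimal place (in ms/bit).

121.5 ms/bit

b = (RT₂ − RT₁)/(log₂ n₂ − log₂ n₁) = (609 − 550)/(2.8074 − 2.3219) = 121.543 ms/bit.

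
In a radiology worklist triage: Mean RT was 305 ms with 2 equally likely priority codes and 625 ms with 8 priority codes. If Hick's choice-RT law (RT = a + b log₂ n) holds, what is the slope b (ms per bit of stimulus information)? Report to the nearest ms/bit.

b = (RT₂ − RT₁)/(log₂ n₂ − log₂ n₁) = (625 − 305)/(3 − 1) = 160 ms/bit.

160 ms/bit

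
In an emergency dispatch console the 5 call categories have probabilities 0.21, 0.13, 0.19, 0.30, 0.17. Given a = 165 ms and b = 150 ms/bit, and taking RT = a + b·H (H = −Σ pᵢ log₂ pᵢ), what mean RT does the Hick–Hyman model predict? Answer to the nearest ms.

Entropy contributions −pᵢ log₂ pᵢ: 0.4728, 0.3826, 0.4552, 0.5211, 0.4346; sum H = 2.2664 bits.
RT = a + bH = 165 + 150·2.2664 = 504.96 ms.

505 ms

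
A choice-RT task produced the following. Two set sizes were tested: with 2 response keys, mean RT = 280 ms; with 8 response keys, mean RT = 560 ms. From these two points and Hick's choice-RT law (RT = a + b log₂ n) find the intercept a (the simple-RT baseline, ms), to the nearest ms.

140 ms

b = (RT₂ − RT₁)/(log₂ n₂ − log₂ n₁) = (560 − 280)/(3 − 1) = 140 ms/bit.
Intercept: a = 280 − 140·log₂(2) = 140.000 ms.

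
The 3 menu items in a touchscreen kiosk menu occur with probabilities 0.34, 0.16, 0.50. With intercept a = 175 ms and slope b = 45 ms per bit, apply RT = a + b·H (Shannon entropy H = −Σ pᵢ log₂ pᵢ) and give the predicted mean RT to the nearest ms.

Entropy contributions −pᵢ log₂ pᵢ: 0.5292, 0.4230, 0.5000; sum H = 1.4522 bits.
RT = a + bH = 175 + 45·1.4522 = 240.35 ms.

240 ms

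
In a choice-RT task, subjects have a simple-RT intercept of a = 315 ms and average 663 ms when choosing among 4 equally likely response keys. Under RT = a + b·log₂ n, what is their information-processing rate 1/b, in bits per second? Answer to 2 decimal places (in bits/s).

5.75 bits/s

b = (663 − 315)/log₂ 4 = 348/2 = 174.000 ms per bit = 0.17400 s/bit; the reciprocal is 5.747 bits/s.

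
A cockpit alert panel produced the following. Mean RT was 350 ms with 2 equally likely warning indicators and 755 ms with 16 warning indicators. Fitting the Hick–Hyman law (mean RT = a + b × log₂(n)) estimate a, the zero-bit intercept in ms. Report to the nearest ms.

215 ms

Slope: b = (755 − 350) / (log₂ 16 − log₂ 2) = 405/3.0000 = 135 ms/bit.
a = RT₁ − b·log₂ n₁ = 350 − 135 × 1 = 215.000 ms.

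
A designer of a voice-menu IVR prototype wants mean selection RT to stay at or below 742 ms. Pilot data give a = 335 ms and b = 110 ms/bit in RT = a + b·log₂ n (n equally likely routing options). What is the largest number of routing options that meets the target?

12

Set 335 + 110·log₂ n ≤ 742 → log₂ n ≤ (742 − 335)/110 = 3.7000.
So n ≤ 2^3.7000 = 12.996; the largest integer n is 12.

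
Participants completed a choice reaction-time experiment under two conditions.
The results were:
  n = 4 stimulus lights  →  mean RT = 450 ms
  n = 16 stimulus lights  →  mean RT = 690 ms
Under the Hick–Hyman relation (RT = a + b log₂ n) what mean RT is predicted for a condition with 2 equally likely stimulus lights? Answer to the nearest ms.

330 ms

Solve the two-equation system in a and b:
  b = (690 − 450) / (log₂ 16 − log₂ 4) = 240 / (4 − 2) = 120 ms/bit
  a = 450 − 120 × 2 = 210 ms
Then RT(2) = 210 + 120 × log₂ 2 = 210 + 120 × 1 ≈ 330.000 ms.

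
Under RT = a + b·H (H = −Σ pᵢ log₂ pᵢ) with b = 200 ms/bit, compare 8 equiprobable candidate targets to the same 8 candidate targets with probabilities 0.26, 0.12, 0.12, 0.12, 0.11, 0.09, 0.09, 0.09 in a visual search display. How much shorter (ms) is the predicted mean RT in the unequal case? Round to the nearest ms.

Equiprobable entropy H₀ = log₂ 8 = 3.0000 bits.
Skewed entropy H = −Σ pᵢ log₂ pᵢ = 2.8947 bits.
ΔRT = b·(H₀ − H) = 200 × 0.1053 = 21.05 ms.

21 ms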